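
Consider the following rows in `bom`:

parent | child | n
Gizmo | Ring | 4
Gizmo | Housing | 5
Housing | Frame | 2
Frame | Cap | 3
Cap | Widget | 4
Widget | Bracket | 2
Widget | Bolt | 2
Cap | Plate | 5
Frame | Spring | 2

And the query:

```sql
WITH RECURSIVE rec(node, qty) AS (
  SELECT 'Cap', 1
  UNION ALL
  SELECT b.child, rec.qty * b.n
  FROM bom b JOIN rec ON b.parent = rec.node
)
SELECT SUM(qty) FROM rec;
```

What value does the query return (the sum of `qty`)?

26

Base: (Cap, qty=1).
Iteration 1: components of {Cap} -> Plate = 1*5 = 5, Widget = 1*4 = 4.
Iteration 2: components of {Plate,Widget} -> Bolt = 4*2 = 8, Bracket = 4*2 = 8.
Iteration 3: no further components; recursion stops.
SUM(qty) = 1 + 4 + 5 + 8 + 8 = 26.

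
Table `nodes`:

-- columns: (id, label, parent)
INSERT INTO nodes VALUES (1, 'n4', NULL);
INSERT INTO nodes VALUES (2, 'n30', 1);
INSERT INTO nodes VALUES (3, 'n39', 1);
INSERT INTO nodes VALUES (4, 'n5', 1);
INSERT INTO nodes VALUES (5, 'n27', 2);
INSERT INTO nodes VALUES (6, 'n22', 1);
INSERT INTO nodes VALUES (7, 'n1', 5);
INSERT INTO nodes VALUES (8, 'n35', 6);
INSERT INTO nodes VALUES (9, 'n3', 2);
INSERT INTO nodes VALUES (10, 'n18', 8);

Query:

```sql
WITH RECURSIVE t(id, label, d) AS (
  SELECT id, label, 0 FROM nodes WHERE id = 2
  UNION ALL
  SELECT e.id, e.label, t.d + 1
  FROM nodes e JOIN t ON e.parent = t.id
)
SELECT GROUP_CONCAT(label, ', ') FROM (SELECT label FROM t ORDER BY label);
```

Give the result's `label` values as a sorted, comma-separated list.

Base: id=2 (n30) at d 0.
Iteration 1: rows with parent in {2} -> n27 (id 5, d 1), n3 (id 9, d 1).
Iteration 2: rows with parent in {5,9} -> n1 (id 7, d 2).
Iteration 3: no rows with parent in {7}; recursion stops.

n1, n27, n3, n30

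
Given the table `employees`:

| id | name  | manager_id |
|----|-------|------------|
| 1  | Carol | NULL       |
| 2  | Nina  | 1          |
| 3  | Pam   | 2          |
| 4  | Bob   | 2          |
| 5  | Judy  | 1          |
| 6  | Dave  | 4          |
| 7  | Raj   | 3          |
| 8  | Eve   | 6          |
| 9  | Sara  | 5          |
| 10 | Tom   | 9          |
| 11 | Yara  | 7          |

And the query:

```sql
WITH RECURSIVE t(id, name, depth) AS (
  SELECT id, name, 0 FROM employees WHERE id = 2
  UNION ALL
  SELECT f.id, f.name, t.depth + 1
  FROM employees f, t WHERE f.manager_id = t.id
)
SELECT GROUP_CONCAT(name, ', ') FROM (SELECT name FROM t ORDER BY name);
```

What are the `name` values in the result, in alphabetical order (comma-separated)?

Base: id=2 (Nina) at depth 0.
Iteration 1: rows with manager_id in {2} -> Pam (id 3, depth 1), Bob (id 4, depth 1).
Iteration 2: rows with manager_id in {3,4} -> Dave (id 6, depth 2), Raj (id 7, depth 2).
Iteration 3: rows with manager_id in {6,7} -> Eve (id 8, depth 3), Yara (id 11, depth 3).
Iteration 4: no rows with manager_id in {8,11}; recursion stops.

Bob, Dave, Eve, Nina, Pam, Raj, Yara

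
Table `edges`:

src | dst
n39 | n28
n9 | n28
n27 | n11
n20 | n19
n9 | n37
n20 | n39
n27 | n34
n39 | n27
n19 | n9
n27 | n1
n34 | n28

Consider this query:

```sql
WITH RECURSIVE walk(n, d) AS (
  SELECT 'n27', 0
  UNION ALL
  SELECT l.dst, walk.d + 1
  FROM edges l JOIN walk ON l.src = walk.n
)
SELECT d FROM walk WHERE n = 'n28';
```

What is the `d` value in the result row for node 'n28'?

2

Base: (n27, d=0).
Iteration 1: edges from {n27} -> (n1, d=1), (n11, d=1), (n34, d=1).
Iteration 2: edges from {n1,n11,n34} -> (n28, d=2).
Iteration 3: no outgoing edges from {n28}; recursion stops.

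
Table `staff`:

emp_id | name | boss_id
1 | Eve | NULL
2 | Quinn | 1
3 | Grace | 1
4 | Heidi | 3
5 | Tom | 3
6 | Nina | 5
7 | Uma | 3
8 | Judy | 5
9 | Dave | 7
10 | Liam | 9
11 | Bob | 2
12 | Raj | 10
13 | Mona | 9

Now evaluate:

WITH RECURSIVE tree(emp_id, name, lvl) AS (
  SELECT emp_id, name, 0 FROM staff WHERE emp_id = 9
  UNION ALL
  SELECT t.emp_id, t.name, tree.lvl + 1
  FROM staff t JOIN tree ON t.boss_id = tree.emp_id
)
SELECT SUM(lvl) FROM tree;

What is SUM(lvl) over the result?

4

Base: emp_id=9 (Dave) at lvl 0.
Iteration 1: rows with boss_id in {9} -> Liam (id 10, lvl 1), Mona (id 13, lvl 1).
Iteration 2: rows with boss_id in {10,13} -> Raj (id 12, lvl 2).
Iteration 3: no rows with boss_id in {12}; recursion stops.
SUM(lvl) = 0 + 1 + 1 + 2 = 4.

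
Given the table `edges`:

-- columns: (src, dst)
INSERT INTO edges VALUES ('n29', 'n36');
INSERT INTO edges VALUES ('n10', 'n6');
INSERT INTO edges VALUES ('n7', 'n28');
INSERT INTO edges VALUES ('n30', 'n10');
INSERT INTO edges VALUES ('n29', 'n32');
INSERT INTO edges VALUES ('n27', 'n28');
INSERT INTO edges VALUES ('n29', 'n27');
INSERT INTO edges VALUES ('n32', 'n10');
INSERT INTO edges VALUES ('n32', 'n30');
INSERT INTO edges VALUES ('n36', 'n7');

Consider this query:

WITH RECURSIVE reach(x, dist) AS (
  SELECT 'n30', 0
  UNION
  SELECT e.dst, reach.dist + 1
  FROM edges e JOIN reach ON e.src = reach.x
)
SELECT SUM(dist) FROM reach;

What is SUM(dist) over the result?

3

Base: (n30, dist=0).
Iteration 1: edges from {n30} -> (n10, dist=1).
Iteration 2: edges from {n10} -> (n6, dist=2).
Iteration 3: no outgoing edges from {n6}; recursion stops.
SUM(dist) = 0 + 1 + 2 = 3.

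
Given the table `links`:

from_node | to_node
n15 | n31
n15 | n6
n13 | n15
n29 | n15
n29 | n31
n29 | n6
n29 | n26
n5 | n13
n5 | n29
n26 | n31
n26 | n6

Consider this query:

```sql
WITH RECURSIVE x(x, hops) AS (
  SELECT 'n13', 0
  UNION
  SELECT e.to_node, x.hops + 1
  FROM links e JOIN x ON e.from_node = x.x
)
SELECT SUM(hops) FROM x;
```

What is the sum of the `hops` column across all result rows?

5

Base: (n13, hops=0).
Iteration 1: edges from {n13} -> (n15, hops=1).
Iteration 2: edges from {n15} -> (n31, hops=2), (n6, hops=2).
Iteration 3: no outgoing edges from {n31,n6}; recursion stops.
SUM(hops) = 0 + 1 + 2 + 2 = 5.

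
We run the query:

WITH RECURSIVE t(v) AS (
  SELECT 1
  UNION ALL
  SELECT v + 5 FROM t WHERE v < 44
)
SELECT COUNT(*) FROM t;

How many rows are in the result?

10

Base: v=1.
Iteration 1: 1 < 44 holds -> v = 1 + 5 = 6.
Iteration 2: 6 < 44 holds -> v = 6 + 5 = 11.
Iteration 3: 11 < 44 holds -> v = 11 + 5 = 16.
Iteration 4: 16 < 44 holds -> v = 16 + 5 = 21.
Iteration 5: 21 < 44 holds -> v = 21 + 5 = 26.
Iteration 6: 26 < 44 holds -> v = 26 + 5 = 31.
Iteration 7: 31 < 44 holds -> v = 31 + 5 = 36.
Iteration 8: 36 < 44 holds -> v = 36 + 5 = 41.
Iteration 9: 41 < 44 holds -> v = 41 + 5 = 46.
Iteration 10: 46 < 44 fails; recursion stops.
Total rows emitted: 10.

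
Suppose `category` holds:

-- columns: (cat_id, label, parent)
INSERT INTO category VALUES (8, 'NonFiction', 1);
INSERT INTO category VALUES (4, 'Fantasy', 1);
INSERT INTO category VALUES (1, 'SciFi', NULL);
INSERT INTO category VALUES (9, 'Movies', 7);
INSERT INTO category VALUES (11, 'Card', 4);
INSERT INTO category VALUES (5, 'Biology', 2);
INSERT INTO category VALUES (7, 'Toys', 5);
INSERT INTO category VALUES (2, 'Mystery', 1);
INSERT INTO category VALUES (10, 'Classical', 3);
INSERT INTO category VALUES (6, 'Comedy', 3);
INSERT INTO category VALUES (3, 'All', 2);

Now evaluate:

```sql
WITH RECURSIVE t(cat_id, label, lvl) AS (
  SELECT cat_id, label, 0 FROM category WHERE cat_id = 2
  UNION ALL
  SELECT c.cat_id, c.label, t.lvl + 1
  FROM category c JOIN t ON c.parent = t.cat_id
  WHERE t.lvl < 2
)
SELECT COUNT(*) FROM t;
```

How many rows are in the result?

6

Base: cat_id=2 (Mystery) at lvl 0.
Iteration 1: rows with parent in {2} -> All (id 3, lvl 1), Biology (id 5, lvl 1).
Iteration 2: rows with parent in {3,5} -> Comedy (id 6, lvl 2), Toys (id 7, lvl 2), Classical (id 10, lvl 2).
Iteration 3: lvl < 2 fails for all current rows; recursion stops.
Total rows emitted: 6.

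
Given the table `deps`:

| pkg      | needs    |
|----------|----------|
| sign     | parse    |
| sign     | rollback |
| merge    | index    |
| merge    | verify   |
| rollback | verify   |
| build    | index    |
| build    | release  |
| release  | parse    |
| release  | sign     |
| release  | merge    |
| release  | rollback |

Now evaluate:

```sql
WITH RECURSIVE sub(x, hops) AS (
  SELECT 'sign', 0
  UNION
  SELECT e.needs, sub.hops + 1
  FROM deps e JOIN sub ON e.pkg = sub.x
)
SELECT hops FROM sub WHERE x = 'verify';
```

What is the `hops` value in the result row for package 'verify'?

Base: (sign, hops=0).
Iteration 1: edges from {sign} -> (parse, hops=1), (rollback, hops=1).
Iteration 2: edges from {parse,rollback} -> (verify, hops=2).
Iteration 3: no outgoing edges from {verify}; recursion stops.

2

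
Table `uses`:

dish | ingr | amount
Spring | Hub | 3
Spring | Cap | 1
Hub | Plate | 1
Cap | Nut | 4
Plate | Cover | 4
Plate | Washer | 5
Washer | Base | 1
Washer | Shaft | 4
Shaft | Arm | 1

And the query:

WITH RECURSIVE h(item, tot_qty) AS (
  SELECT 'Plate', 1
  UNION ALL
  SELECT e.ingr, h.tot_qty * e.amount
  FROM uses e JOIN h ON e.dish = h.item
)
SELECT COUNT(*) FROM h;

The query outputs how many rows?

6

Base: (Plate, tot_qty=1).
Iteration 1: components of {Plate} -> Cover = 1*4 = 4, Washer = 1*5 = 5.
Iteration 2: components of {Cover,Washer} -> Base = 5*1 = 5, Shaft = 5*4 = 20.
Iteration 3: components of {Base,Shaft} -> Arm = 20*1 = 20.
Iteration 4: no further components; recursion stops.
Total rows emitted: 6.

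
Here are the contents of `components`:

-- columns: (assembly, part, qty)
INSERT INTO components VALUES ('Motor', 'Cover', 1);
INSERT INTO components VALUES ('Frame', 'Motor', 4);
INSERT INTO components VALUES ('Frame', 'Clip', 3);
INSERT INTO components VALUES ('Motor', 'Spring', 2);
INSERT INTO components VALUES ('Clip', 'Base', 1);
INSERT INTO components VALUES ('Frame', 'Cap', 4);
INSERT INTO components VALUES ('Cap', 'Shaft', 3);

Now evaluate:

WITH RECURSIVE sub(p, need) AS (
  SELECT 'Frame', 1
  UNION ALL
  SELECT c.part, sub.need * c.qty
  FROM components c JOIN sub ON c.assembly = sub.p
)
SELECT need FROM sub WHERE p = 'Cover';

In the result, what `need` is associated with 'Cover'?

4

Base: (Frame, need=1).
Iteration 1: components of {Frame} -> Cap = 1*4 = 4, Clip = 1*3 = 3, Motor = 1*4 = 4.
Iteration 2: components of {Cap,Clip,Motor} -> Base = 3*1 = 3, Cover = 4*1 = 4, Shaft = 4*3 = 12, Spring = 4*2 = 8.
Iteration 3: no further components; recursion stops.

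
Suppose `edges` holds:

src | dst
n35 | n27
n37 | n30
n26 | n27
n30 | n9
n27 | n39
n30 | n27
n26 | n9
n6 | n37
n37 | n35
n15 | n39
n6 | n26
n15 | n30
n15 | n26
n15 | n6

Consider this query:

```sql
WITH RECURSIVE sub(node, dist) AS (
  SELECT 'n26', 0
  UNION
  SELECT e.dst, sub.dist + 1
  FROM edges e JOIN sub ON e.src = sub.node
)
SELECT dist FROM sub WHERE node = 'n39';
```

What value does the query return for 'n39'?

2

Base: (n26, dist=0).
Iteration 1: edges from {n26} -> (n27, dist=1), (n9, dist=1).
Iteration 2: edges from {n27,n9} -> (n39, dist=2).
Iteration 3: no outgoing edges from {n39}; recursion stops.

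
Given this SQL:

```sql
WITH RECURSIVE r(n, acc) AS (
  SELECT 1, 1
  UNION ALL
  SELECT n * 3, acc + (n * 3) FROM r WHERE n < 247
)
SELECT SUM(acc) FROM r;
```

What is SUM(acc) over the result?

Base: n=1, acc=1.
Iteration 1: 1 < 247 holds -> n = 1 * 3 = 3, acc = 1 + 3 = 4.
Iteration 2: 3 < 247 holds -> n = 3 * 3 = 9, acc = 4 + 9 = 13.
Iteration 3: 9 < 247 holds -> n = 9 * 3 = 27, acc = 13 + 27 = 40.
Iteration 4: 27 < 247 holds -> n = 27 * 3 = 81, acc = 40 + 81 = 121.
Iteration 5: 81 < 247 holds -> n = 81 * 3 = 243, acc = 121 + 243 = 364.
Iteration 6: 243 < 247 holds -> n = 243 * 3 = 729, acc = 364 + 729 = 1093.
Iteration 7: 729 < 247 fails; recursion stops.
SUM(acc) = 1 + 4 + 13 + 40 + 121 + 364 + 1093 = 1636.

1636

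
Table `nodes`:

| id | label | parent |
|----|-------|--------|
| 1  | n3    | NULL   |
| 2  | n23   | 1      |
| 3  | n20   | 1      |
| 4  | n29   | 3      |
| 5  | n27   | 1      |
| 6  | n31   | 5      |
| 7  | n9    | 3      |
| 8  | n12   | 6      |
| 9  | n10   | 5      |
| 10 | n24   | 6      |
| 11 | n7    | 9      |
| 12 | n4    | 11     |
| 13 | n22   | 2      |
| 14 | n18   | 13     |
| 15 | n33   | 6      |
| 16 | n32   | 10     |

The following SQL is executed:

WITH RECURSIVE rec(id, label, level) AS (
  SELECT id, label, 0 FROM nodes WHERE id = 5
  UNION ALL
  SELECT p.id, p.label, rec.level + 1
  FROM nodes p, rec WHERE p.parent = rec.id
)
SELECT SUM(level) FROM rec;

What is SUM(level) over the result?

16

Base: id=5 (n27) at level 0.
Iteration 1: rows with parent in {5} -> n31 (id 6, level 1), n10 (id 9, level 1).
Iteration 2: rows with parent in {6,9} -> n12 (id 8, level 2), n24 (id 10, level 2), n7 (id 11, level 2), n33 (id 15, level 2).
Iteration 3: rows with parent in {8,10,11,15} -> n4 (id 12, level 3), n32 (id 16, level 3).
Iteration 4: no rows with parent in {12,16}; recursion stops.
SUM(level) = 0 + 1 + 1 + 2 + 2 + 2 + 2 + 3 + 3 = 16.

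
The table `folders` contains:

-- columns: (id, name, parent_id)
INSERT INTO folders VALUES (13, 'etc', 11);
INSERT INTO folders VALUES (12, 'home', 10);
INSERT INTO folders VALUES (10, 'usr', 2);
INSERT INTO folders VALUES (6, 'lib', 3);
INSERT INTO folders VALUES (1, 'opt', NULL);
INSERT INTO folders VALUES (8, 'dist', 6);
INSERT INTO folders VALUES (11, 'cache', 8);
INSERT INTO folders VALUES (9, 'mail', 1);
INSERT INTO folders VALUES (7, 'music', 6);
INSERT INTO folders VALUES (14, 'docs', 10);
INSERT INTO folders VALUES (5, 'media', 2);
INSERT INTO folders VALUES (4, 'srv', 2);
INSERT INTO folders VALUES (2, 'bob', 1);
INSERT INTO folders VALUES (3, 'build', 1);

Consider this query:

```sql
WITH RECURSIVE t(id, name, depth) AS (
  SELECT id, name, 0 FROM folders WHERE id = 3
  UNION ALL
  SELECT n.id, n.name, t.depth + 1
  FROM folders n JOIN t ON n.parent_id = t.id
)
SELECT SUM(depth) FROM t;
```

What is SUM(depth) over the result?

Base: id=3 (build) at depth 0.
Iteration 1: rows with parent_id in {3} -> lib (id 6, depth 1).
Iteration 2: rows with parent_id in {6} -> music (id 7, depth 2), dist (id 8, depth 2).
Iteration 3: rows with parent_id in {7,8} -> cache (id 11, depth 3).
Iteration 4: rows with parent_id in {11} -> etc (id 13, depth 4).
Iteration 5: no rows with parent_id in {13}; recursion stops.
SUM(depth) = 0 + 1 + 2 + 2 + 3 + 4 = 12.

12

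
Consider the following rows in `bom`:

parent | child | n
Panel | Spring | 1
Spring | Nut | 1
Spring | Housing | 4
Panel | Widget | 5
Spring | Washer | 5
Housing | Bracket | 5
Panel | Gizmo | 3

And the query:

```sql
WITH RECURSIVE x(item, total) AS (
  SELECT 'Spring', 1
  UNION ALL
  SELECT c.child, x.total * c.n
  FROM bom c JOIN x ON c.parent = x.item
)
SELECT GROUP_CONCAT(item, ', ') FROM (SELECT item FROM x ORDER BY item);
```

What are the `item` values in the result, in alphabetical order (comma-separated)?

Bracket, Housing, Nut, Spring, Washer

Base: (Spring, total=1).
Iteration 1: components of {Spring} -> Housing = 1*4 = 4, Nut = 1*1 = 1, Washer = 1*5 = 5.
Iteration 2: components of {Housing,Nut,Washer} -> Bracket = 4*5 = 20.
Iteration 3: no further components; recursion stops.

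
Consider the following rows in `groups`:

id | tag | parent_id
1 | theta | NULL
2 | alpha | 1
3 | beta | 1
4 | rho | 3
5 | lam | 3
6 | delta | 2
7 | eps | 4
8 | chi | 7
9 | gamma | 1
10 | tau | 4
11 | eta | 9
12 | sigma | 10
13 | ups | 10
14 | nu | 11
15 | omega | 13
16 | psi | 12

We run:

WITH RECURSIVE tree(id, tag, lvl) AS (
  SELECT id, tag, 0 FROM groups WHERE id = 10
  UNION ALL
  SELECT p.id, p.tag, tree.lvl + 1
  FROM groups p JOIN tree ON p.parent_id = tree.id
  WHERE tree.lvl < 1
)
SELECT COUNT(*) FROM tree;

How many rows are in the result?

Base: id=10 (tau) at lvl 0.
Iteration 1: rows with parent_id in {10} -> sigma (id 12, lvl 1), ups (id 13, lvl 1).
Iteration 2: lvl < 1 fails for all current rows; recursion stops.
Total rows emitted: 3.

3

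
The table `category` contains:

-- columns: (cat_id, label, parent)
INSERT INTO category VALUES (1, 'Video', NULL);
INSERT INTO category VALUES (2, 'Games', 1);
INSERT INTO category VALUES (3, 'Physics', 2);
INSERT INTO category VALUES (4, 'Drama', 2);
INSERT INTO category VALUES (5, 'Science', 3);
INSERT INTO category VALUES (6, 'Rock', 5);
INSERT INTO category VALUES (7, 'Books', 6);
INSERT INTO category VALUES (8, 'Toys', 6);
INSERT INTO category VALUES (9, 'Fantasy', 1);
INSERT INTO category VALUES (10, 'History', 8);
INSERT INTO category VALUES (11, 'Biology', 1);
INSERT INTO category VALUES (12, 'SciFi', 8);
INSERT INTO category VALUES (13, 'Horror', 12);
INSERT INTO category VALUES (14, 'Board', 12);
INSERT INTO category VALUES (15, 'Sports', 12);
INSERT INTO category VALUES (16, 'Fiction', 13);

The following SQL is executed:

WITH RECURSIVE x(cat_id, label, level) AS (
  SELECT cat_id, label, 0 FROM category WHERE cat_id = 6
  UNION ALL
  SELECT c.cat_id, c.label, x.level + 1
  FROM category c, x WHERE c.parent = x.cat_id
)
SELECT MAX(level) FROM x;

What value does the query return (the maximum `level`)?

4

Base: cat_id=6 (Rock) at level 0.
Iteration 1: rows with parent in {6} -> Books (id 7, level 1), Toys (id 8, level 1).
Iteration 2: rows with parent in {7,8} -> History (id 10, level 2), SciFi (id 12, level 2).
Iteration 3: rows with parent in {10,12} -> Horror (id 13, level 3), Board (id 14, level 3), Sports (id 15, level 3).
Iteration 4: rows with parent in {13,14,15} -> Fiction (id 16, level 4).
Iteration 5: no rows with parent in {16}; recursion stops.
level values: 0, 1, 1, 2, 2, 3, 3, 3, 4; the maximum is 4.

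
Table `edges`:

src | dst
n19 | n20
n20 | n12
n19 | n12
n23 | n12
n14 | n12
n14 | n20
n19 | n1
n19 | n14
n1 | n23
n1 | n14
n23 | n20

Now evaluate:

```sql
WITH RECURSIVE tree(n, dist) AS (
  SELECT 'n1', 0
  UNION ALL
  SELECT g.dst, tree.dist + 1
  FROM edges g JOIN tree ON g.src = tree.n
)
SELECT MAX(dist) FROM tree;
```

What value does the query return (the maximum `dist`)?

Base: (n1, dist=0).
Iteration 1: edges from {n1} -> (n14, dist=1), (n23, dist=1).
Iteration 2: edges from {n14,n23} -> (n12, dist=2) x2, (n20, dist=2) x2. [UNION ALL keeps all 4 new rows, including repeats]
Iteration 3: edges from {n12,n20} -> (n12, dist=3) x2. [UNION ALL keeps all 2 new rows, including repeats]
Iteration 4: no outgoing edges from {n12}; recursion stops.
dist values: 0, 1, 1, 2, 2, 2, 2, 3, 3; the maximum is 3.

3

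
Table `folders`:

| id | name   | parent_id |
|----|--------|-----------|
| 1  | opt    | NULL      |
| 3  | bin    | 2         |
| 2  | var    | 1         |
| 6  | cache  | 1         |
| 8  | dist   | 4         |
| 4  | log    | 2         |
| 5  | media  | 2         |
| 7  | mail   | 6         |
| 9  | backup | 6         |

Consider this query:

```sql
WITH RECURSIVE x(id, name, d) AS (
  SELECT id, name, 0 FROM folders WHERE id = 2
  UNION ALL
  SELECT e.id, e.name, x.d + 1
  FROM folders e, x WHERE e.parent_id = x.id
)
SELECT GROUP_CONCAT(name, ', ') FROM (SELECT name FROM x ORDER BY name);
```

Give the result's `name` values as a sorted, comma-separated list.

Base: id=2 (var) at d 0.
Iteration 1: rows with parent_id in {2} -> bin (id 3, d 1), log (id 4, d 1), media (id 5, d 1).
Iteration 2: rows with parent_id in {3,4,5} -> dist (id 8, d 2).
Iteration 3: no rows with parent_id in {8}; recursion stops.

bin, dist, log, media, var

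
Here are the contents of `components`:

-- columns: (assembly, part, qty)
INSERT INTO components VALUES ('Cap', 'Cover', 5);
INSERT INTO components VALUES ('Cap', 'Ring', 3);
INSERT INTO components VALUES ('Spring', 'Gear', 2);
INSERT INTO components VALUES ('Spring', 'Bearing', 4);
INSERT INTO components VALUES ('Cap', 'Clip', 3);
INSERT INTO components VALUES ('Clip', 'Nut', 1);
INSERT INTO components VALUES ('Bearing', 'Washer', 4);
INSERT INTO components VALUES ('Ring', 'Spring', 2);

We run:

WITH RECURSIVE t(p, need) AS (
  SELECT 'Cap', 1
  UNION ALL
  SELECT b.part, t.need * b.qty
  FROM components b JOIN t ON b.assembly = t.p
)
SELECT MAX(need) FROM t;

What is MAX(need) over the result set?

Base: (Cap, need=1).
Iteration 1: components of {Cap} -> Clip = 1*3 = 3, Cover = 1*5 = 5, Ring = 1*3 = 3.
Iteration 2: components of {Clip,Cover,Ring} -> Nut = 3*1 = 3, Spring = 3*2 = 6.
Iteration 3: components of {Nut,Spring} -> Bearing = 6*4 = 24, Gear = 6*2 = 12.
Iteration 4: components of {Bearing,Gear} -> Washer = 24*4 = 96.
Iteration 5: no further components; recursion stops.
need values: 1, 3, 3, 5, 6, 3, 24, 12, 96; the maximum is 96.

96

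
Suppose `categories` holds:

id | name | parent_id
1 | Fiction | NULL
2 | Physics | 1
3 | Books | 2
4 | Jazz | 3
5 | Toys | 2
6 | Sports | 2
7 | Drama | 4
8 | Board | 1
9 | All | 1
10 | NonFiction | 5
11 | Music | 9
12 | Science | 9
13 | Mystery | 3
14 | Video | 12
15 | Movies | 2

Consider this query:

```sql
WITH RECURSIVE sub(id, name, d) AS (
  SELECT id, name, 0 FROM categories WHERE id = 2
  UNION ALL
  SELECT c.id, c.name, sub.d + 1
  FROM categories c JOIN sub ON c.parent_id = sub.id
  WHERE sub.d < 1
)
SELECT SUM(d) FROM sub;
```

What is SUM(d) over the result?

4

Base: id=2 (Physics) at d 0.
Iteration 1: rows with parent_id in {2} -> Books (id 3, d 1), Toys (id 5, d 1), Sports (id 6, d 1), Movies (id 15, d 1).
Iteration 2: d < 1 fails for all current rows; recursion stops.
SUM(d) = 0 + 1 + 1 + 1 + 1 = 4.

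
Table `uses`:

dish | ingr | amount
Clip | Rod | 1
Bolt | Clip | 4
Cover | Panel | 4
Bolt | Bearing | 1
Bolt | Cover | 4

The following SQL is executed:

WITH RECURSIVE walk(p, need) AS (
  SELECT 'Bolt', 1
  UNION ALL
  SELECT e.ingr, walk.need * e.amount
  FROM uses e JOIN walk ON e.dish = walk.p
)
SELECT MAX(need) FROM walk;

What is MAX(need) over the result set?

16

Base: (Bolt, need=1).
Iteration 1: components of {Bolt} -> Bearing = 1*1 = 1, Clip = 1*4 = 4, Cover = 1*4 = 4.
Iteration 2: components of {Bearing,Clip,Cover} -> Panel = 4*4 = 16, Rod = 4*1 = 4.
Iteration 3: no further components; recursion stops.
need values: 1, 4, 1, 4, 4, 16; the maximum is 16.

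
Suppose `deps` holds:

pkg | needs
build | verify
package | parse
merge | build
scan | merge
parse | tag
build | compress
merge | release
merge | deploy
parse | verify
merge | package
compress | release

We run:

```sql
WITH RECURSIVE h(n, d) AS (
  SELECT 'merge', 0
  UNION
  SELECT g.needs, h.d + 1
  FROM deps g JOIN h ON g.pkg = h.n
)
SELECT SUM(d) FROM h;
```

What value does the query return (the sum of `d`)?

Base: (merge, d=0).
Iteration 1: edges from {merge} -> (build, d=1), (deploy, d=1), (package, d=1), (release, d=1).
Iteration 2: edges from {build,deploy,package,release} -> (compress, d=2), (parse, d=2), (verify, d=2).
Iteration 3: edges from {compress,parse,verify} -> (release, d=3), (tag, d=3), (verify, d=3).
Iteration 4: no outgoing edges from {release,tag,verify}; recursion stops.
SUM(d) = 0 + 1 + 1 + 1 + 1 + 2 + 2 + 2 + 3 + 3 + 3 = 19.

19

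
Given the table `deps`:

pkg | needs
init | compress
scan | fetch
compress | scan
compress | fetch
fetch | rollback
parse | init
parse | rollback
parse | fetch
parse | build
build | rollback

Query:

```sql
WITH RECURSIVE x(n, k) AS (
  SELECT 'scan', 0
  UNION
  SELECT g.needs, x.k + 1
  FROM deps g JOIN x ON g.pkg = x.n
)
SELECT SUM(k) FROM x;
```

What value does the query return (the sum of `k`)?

Base: (scan, k=0).
Iteration 1: edges from {scan} -> (fetch, k=1).
Iteration 2: edges from {fetch} -> (rollback, k=2).
Iteration 3: no outgoing edges from {rollback}; recursion stops.
SUM(k) = 0 + 1 + 2 = 3.

3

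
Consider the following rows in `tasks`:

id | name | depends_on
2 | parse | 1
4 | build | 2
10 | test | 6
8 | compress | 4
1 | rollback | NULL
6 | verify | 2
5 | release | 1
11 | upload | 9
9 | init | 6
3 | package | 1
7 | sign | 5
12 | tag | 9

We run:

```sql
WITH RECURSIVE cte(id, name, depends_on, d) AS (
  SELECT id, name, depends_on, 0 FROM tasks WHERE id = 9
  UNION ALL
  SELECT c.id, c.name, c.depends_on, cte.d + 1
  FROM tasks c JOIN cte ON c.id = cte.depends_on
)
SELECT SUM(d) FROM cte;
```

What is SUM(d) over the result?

6

Base: id=9 (init), depends_on=6, d 0.
Iteration 1: join on id=6 -> verify (id 6, depends_on=2, d 1).
Iteration 2: join on id=2 -> parse (id 2, depends_on=1, d 2).
Iteration 3: join on id=1 -> rollback (id 1, depends_on=NULL, d 3).
Iteration 4: depends_on is NULL; no match; recursion stops.
SUM(d) = 0 + 1 + 2 + 3 = 6.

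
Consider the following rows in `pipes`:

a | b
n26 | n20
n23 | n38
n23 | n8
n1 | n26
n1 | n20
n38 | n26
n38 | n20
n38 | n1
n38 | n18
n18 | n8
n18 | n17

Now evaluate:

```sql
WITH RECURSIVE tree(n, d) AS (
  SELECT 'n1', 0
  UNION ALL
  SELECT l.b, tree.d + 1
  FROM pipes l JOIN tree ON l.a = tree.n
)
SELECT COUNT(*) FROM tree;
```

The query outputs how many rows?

4

Base: (n1, d=0).
Iteration 1: edges from {n1} -> (n20, d=1), (n26, d=1).
Iteration 2: edges from {n20,n26} -> (n20, d=2).
Iteration 3: no outgoing edges from {n20}; recursion stops.
Total rows emitted: 4.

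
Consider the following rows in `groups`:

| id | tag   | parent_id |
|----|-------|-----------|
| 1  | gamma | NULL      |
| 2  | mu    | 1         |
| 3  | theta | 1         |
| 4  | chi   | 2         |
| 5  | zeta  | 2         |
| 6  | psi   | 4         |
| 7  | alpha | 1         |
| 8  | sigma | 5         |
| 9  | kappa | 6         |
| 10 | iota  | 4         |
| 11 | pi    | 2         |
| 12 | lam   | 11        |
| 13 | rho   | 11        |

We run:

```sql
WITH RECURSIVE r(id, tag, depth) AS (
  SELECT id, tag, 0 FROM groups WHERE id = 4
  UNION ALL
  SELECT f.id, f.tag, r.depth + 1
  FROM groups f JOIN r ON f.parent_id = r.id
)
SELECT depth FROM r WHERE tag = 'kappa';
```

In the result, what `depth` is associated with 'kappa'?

2

Base: id=4 (chi) at depth 0.
Iteration 1: rows with parent_id in {4} -> psi (id 6, depth 1), iota (id 10, depth 1).
Iteration 2: rows with parent_id in {6,10} -> kappa (id 9, depth 2).
Iteration 3: no rows with parent_id in {9}; recursion stops.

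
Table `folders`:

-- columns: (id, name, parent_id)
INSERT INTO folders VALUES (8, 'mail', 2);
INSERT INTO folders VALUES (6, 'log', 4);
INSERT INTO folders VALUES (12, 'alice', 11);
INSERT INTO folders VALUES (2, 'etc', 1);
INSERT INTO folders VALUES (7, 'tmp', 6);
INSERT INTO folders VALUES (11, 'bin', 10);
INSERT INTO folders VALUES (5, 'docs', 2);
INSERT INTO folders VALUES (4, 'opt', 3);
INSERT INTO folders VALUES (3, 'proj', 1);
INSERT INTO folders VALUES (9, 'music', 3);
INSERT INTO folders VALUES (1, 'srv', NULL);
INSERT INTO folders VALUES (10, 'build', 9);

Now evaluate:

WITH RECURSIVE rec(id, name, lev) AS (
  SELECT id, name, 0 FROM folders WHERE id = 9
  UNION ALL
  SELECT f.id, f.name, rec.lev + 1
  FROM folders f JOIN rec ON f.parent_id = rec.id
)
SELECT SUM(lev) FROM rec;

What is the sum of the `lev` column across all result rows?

6

Base: id=9 (music) at lev 0.
Iteration 1: rows with parent_id in {9} -> build (id 10, lev 1).
Iteration 2: rows with parent_id in {10} -> bin (id 11, lev 2).
Iteration 3: rows with parent_id in {11} -> alice (id 12, lev 3).
Iteration 4: no rows with parent_id in {12}; recursion stops.
SUM(lev) = 0 + 1 + 2 + 3 = 6.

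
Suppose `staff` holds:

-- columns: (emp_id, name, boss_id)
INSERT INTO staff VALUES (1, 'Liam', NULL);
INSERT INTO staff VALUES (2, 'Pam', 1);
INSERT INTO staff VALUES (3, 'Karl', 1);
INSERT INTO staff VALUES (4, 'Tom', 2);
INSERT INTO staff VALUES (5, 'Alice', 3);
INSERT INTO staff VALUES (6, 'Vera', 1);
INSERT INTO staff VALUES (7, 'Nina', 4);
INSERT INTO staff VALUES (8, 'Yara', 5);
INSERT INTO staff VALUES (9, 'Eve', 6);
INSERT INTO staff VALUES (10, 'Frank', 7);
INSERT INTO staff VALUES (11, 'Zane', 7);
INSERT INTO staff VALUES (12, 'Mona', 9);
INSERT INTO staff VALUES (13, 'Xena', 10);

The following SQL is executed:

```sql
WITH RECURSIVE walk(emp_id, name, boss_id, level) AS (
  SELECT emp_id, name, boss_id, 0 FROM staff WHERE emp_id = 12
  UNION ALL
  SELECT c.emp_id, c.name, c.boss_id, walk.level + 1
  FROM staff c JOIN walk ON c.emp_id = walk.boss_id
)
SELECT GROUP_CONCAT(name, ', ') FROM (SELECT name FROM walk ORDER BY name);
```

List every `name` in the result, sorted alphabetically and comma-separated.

Base: emp_id=12 (Mona), boss_id=9, level 0.
Iteration 1: join on emp_id=9 -> Eve (id 9, boss_id=6, level 1).
Iteration 2: join on emp_id=6 -> Vera (id 6, boss_id=1, level 2).
Iteration 3: join on emp_id=1 -> Liam (id 1, boss_id=NULL, level 3).
Iteration 4: boss_id is NULL; no match; recursion stops.

Eve, Liam, Mona, Vera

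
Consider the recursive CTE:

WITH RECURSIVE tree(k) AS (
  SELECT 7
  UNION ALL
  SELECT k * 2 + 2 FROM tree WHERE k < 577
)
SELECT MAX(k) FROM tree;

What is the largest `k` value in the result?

1150

Base: k=7.
Iteration 1: 7 < 577 holds -> k = 7 * 2 + 2 = 16.
Iteration 2: 16 < 577 holds -> k = 16 * 2 + 2 = 34.
Iteration 3: 34 < 577 holds -> k = 34 * 2 + 2 = 70.
Iteration 4: 70 < 577 holds -> k = 70 * 2 + 2 = 142.
Iteration 5: 142 < 577 holds -> k = 142 * 2 + 2 = 286.
Iteration 6: 286 < 577 holds -> k = 286 * 2 + 2 = 574.
Iteration 7: 574 < 577 holds -> k = 574 * 2 + 2 = 1150.
Iteration 8: 1150 < 577 fails; recursion stops.
k values: 7, 16, 34, 70, 142, 286, 574, 1150; the maximum is 1150.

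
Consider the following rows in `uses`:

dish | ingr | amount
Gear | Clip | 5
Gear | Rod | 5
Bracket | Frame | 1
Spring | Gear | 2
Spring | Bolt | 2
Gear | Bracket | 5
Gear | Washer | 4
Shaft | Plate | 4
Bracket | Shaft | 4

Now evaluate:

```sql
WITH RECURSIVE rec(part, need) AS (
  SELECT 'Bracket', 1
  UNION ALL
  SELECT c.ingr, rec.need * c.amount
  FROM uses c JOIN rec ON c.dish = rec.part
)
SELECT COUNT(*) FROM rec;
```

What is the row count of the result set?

Base: (Bracket, need=1).
Iteration 1: components of {Bracket} -> Frame = 1*1 = 1, Shaft = 1*4 = 4.
Iteration 2: components of {Frame,Shaft} -> Plate = 4*4 = 16.
Iteration 3: no further components; recursion stops.
Total rows emitted: 4.

4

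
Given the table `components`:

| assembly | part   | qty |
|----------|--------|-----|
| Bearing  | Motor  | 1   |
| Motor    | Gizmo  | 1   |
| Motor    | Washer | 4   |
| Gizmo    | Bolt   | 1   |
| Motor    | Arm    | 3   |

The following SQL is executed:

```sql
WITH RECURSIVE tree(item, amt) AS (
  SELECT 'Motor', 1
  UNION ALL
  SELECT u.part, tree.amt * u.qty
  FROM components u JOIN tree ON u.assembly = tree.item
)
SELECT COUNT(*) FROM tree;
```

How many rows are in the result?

5

Base: (Motor, amt=1).
Iteration 1: components of {Motor} -> Arm = 1*3 = 3, Gizmo = 1*1 = 1, Washer = 1*4 = 4.
Iteration 2: components of {Arm,Gizmo,Washer} -> Bolt = 1*1 = 1.
Iteration 3: no further components; recursion stops.
Total rows emitted: 5.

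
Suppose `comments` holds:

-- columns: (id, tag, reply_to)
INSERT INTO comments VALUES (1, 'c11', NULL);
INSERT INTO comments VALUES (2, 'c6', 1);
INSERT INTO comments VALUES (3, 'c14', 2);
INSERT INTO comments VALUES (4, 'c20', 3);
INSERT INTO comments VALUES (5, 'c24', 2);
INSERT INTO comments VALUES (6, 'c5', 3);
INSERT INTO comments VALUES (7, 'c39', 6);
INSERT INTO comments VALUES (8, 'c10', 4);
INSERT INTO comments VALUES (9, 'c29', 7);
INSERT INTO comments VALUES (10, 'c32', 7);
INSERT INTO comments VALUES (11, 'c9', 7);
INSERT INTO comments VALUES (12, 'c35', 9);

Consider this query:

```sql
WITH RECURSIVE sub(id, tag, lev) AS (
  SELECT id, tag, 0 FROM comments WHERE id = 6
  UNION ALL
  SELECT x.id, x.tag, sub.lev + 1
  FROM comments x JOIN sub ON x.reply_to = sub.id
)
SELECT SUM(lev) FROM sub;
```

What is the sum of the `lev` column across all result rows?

10

Base: id=6 (c5) at lev 0.
Iteration 1: rows with reply_to in {6} -> c39 (id 7, lev 1).
Iteration 2: rows with reply_to in {7} -> c29 (id 9, lev 2), c32 (id 10, lev 2), c9 (id 11, lev 2).
Iteration 3: rows with reply_to in {9,10,11} -> c35 (id 12, lev 3).
Iteration 4: no rows with reply_to in {12}; recursion stops.
SUM(lev) = 0 + 1 + 2 + 2 + 2 + 3 = 10.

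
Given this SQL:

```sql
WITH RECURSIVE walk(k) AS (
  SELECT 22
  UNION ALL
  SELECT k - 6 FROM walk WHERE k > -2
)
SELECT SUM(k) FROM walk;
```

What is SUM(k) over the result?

Base: k=22.
Iteration 1: 22 > -2 holds -> k = 22 - 6 = 16.
Iteration 2: 16 > -2 holds -> k = 16 - 6 = 10.
Iteration 3: 10 > -2 holds -> k = 10 - 6 = 4.
Iteration 4: 4 > -2 holds -> k = 4 - 6 = -2.
Iteration 5: -2 > -2 fails; recursion stops.
SUM(k) = 22 + 16 + 10 + 4 + -2 = 50.

50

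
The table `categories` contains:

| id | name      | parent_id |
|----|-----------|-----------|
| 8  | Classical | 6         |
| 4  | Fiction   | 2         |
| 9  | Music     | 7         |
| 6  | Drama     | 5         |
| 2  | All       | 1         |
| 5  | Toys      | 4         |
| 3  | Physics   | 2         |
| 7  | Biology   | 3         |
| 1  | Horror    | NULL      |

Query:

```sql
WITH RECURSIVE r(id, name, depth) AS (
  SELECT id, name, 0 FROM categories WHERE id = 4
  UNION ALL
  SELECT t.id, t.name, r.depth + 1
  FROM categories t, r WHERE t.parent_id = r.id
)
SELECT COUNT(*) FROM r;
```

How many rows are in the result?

4

Base: id=4 (Fiction) at depth 0.
Iteration 1: rows with parent_id in {4} -> Toys (id 5, depth 1).
Iteration 2: rows with parent_id in {5} -> Drama (id 6, depth 2).
Iteration 3: rows with parent_id in {6} -> Classical (id 8, depth 3).
Iteration 4: no rows with parent_id in {8}; recursion stops.
Total rows emitted: 4.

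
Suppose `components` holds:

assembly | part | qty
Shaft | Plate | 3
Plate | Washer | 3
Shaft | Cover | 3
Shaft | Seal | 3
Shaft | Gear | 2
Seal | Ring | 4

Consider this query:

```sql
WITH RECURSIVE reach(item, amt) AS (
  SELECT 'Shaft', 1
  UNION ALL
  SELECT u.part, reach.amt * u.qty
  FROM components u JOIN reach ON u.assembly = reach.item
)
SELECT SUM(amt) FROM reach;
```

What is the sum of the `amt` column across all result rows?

Base: (Shaft, amt=1).
Iteration 1: components of {Shaft} -> Cover = 1*3 = 3, Gear = 1*2 = 2, Plate = 1*3 = 3, Seal = 1*3 = 3.
Iteration 2: components of {Cover,Gear,Plate,Seal} -> Ring = 3*4 = 12, Washer = 3*3 = 9.
Iteration 3: no further components; recursion stops.
SUM(amt) = 1 + 3 + 3 + 3 + 2 + 9 + 12 = 33.

33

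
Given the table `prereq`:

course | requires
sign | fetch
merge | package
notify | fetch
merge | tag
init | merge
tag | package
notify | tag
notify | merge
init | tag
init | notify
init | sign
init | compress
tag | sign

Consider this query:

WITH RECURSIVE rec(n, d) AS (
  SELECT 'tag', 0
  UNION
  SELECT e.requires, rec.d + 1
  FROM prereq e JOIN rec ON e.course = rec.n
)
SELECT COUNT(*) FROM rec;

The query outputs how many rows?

4

Base: (tag, d=0).
Iteration 1: edges from {tag} -> (package, d=1), (sign, d=1).
Iteration 2: edges from {package,sign} -> (fetch, d=2).
Iteration 3: no outgoing edges from {fetch}; recursion stops.
Total rows emitted: 4.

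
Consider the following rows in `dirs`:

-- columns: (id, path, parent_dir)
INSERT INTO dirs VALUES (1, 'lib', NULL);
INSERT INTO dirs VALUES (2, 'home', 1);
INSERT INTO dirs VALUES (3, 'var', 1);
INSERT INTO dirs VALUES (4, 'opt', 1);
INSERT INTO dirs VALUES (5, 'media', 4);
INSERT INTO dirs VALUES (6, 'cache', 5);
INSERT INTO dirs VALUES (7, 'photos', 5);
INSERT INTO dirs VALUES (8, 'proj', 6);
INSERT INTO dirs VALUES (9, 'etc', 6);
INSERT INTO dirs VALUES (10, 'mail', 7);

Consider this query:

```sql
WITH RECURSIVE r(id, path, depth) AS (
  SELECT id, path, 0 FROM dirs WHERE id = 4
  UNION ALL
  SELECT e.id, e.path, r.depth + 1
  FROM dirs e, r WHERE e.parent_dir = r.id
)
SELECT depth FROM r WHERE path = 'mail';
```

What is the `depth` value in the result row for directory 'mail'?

Base: id=4 (opt) at depth 0.
Iteration 1: rows with parent_dir in {4} -> media (id 5, depth 1).
Iteration 2: rows with parent_dir in {5} -> cache (id 6, depth 2), photos (id 7, depth 2).
Iteration 3: rows with parent_dir in {6,7} -> proj (id 8, depth 3), etc (id 9, depth 3), mail (id 10, depth 3).
Iteration 4: no rows with parent_dir in {8,9,10}; recursion stops.

3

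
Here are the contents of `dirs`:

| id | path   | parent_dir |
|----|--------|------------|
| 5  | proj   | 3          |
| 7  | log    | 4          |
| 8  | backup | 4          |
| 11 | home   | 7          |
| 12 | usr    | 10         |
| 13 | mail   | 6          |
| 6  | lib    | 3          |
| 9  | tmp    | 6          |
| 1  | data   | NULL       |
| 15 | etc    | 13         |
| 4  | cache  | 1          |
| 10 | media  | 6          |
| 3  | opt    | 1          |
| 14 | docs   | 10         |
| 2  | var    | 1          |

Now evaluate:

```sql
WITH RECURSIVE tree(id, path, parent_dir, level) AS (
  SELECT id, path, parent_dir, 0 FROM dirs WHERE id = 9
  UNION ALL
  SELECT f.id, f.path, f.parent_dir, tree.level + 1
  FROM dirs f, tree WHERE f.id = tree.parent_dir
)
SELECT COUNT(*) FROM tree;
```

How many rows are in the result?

4

Base: id=9 (tmp), parent_dir=6, level 0.
Iteration 1: join on id=6 -> lib (id 6, parent_dir=3, level 1).
Iteration 2: join on id=3 -> opt (id 3, parent_dir=1, level 2).
Iteration 3: join on id=1 -> data (id 1, parent_dir=NULL, level 3).
Iteration 4: parent_dir is NULL; no match; recursion stops.
Total rows emitted: 4.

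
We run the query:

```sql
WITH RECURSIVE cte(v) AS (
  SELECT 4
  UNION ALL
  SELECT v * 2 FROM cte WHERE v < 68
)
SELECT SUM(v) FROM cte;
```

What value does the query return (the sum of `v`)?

252

Base: v=4.
Iteration 1: 4 < 68 holds -> v = 4 * 2 = 8.
Iteration 2: 8 < 68 holds -> v = 8 * 2 = 16.
Iteration 3: 16 < 68 holds -> v = 16 * 2 = 32.
Iteration 4: 32 < 68 holds -> v = 32 * 2 = 64.
Iteration 5: 64 < 68 holds -> v = 64 * 2 = 128.
Iteration 6: 128 < 68 fails; recursion stops.
SUM(v) = 4 + 8 + 16 + 32 + 64 + 128 = 252.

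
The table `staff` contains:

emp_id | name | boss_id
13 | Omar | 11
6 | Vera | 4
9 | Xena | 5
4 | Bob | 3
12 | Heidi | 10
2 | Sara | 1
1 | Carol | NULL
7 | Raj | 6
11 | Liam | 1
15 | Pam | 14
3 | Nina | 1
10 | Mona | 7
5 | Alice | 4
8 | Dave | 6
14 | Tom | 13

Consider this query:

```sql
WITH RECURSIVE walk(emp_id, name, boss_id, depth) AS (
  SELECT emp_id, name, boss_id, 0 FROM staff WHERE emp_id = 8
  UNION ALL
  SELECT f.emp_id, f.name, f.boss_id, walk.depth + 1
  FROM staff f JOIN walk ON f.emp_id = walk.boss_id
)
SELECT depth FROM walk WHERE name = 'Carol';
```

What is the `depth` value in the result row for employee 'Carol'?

4

Base: emp_id=8 (Dave), boss_id=6, depth 0.
Iteration 1: join on emp_id=6 -> Vera (id 6, boss_id=4, depth 1).
Iteration 2: join on emp_id=4 -> Bob (id 4, boss_id=3, depth 2).
Iteration 3: join on emp_id=3 -> Nina (id 3, boss_id=1, depth 3).
Iteration 4: join on emp_id=1 -> Carol (id 1, boss_id=NULL, depth 4).
Iteration 5: boss_id is NULL; no match; recursion stops.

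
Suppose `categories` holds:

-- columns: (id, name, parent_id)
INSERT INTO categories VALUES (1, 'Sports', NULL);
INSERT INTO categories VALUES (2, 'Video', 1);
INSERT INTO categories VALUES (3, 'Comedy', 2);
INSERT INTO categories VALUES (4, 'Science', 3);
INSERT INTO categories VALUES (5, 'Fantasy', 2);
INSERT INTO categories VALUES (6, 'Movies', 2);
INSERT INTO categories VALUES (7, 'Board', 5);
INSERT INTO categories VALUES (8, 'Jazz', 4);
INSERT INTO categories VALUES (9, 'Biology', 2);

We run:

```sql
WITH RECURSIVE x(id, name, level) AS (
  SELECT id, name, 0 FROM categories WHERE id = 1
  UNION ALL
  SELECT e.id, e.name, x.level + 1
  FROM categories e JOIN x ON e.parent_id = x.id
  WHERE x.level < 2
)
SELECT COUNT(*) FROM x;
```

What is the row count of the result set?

Base: id=1 (Sports) at level 0.
Iteration 1: rows with parent_id in {1} -> Video (id 2, level 1).
Iteration 2: rows with parent_id in {2} -> Comedy (id 3, level 2), Fantasy (id 5, level 2), Movies (id 6, level 2), Biology (id 9, level 2).
Iteration 3: level < 2 fails for all current rows; recursion stops.
Total rows emitted: 6.

6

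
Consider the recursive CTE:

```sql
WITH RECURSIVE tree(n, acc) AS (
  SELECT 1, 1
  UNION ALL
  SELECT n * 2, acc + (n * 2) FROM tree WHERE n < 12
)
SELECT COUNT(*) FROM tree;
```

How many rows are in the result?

Base: n=1, acc=1.
Iteration 1: 1 < 12 holds -> n = 1 * 2 = 2, acc = 1 + 2 = 3.
Iteration 2: 2 < 12 holds -> n = 2 * 2 = 4, acc = 3 + 4 = 7.
Iteration 3: 4 < 12 holds -> n = 4 * 2 = 8, acc = 7 + 8 = 15.
Iteration 4: 8 < 12 holds -> n = 8 * 2 = 16, acc = 15 + 16 = 31.
Iteration 5: 16 < 12 fails; recursion stops.
Total rows emitted: 5.

5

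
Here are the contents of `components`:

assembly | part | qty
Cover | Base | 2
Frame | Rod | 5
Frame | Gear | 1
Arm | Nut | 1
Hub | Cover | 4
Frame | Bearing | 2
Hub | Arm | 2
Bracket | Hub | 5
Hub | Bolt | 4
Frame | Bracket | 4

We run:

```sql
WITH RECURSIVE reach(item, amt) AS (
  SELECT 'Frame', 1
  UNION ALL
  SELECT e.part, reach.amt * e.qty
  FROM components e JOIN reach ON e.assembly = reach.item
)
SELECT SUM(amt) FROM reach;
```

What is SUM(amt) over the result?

433

Base: (Frame, amt=1).
Iteration 1: components of {Frame} -> Bearing = 1*2 = 2, Bracket = 1*4 = 4, Gear = 1*1 = 1, Rod = 1*5 = 5.
Iteration 2: components of {Bearing,Bracket,Gear,Rod} -> Hub = 4*5 = 20.
Iteration 3: components of {Hub} -> Arm = 20*2 = 40, Bolt = 20*4 = 80, Cover = 20*4 = 80.
Iteration 4: components of {Arm,Bolt,Cover} -> Base = 80*2 = 160, Nut = 40*1 = 40.
Iteration 5: no further components; recursion stops.
SUM(amt) = 1 + 5 + 4 + 1 + 2 + 20 + 80 + 40 + 80 + 40 + 160 = 433.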